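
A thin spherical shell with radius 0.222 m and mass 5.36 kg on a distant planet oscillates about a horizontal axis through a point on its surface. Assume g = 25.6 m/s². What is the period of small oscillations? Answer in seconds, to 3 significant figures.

I_cm = (2/3)mr² = 0.1761 kg·m². The pivot is at distance d = 0.222 m from the centre of mass.
By the parallel-axis theorem, I = I_cm + md² = 0.1761 + 0.2642 = 0.4403 kg·m².
T = 2π√(I/(mgd)) = 2π√(0.4403/(5.36 × 25.6 × 0.222)) = 0.755 s.

0.755 s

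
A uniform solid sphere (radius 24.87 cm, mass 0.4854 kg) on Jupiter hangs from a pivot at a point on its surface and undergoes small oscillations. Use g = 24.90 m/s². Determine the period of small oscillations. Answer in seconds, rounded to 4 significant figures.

0.7430 s

I_cm = (2/5)mr² = 0.012009 kg·m². The pivot is at distance d = 0.2487 m from the centre of mass.
By the parallel-axis theorem, I = I_cm + md² = 0.012009 + 0.030023 = 0.042032 kg·m².
T = 2π√(I/(mgd)) = 2π√(0.042032/(0.4854 × 24.90 × 0.2487)) = 0.7430 s.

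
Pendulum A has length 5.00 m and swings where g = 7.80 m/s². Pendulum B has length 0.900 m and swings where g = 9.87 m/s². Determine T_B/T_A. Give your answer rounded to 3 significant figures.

T = 2π√(L/g), so T_B/T_A = √((L_B/g_B)/(L_A/g_A)) = √((0.900/9.87)/(5.00/7.80)) = 0.377.

0.377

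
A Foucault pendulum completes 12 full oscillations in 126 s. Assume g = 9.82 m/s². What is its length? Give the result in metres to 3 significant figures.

T = 126/12 = 10.50 s.
From T = 2π√(L/g), L = gT²/(4π²) = 9.82 × 10.50²/(4π²) = 27.4 m.

27.4 m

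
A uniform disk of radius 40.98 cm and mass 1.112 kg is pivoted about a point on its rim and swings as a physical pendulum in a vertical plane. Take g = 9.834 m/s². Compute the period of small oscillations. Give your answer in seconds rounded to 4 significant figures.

1.571 s

I_cm = ½mr² = 0.093372 kg·m². The pivot is at distance d = 0.4098 m from the centre of mass.
By the parallel-axis theorem, I = I_cm + md² = 0.093372 + 0.18674 = 0.28012 kg·m².
T = 2π√(I/(mgd)) = 2π√(0.28012/(1.112 × 9.834 × 0.4098)) = 1.571 s.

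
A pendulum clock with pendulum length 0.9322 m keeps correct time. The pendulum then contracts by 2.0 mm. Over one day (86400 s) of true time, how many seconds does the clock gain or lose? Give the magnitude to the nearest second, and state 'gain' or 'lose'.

gain 93 s

T ∝ √L, so T'/T = √(0.93020/0.9322) = 0.998927.
In 86400 s of true time the clock registers 86400/0.998927 = 86492.8 s, so it gains 93 s.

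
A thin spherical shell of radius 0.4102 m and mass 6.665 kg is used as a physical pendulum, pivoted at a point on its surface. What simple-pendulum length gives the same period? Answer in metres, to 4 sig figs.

0.6837 m

The equivalent simple-pendulum length is L_eq = I/(md), where I is about the pivot and d = 0.41020 m.
I_cm = (2/3)mR² = 0.74765 kg·m², so I = I_cm + md² = 0.74765 + 1.1215 = 1.8691 kg·m².
L_eq = 1.8691/(6.665 × 0.41020) = 0.6837 m.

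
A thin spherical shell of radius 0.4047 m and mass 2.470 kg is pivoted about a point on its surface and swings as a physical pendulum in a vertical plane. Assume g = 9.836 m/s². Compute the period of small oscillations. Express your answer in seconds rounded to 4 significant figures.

I_cm = (2/3)mr² = 0.26969 kg·m². The pivot is at distance d = 0.4047 m from the centre of mass.
By the parallel-axis theorem, I = I_cm + md² = 0.26969 + 0.40454 = 0.67424 kg·m².
T = 2π√(I/(mgd)) = 2π√(0.67424/(2.470 × 9.836 × 0.4047)) = 1.645 s.

1.645 s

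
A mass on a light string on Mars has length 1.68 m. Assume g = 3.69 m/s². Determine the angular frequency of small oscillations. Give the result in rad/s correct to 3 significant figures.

1.48 rad/s

ω = √(g/L) = √(3.69/1.68) = 1.48 rad/s.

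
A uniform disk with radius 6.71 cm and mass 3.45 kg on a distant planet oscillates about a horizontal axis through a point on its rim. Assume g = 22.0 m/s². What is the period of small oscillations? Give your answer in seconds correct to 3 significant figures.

I_cm = ½mr² = 0.007767 kg·m². The pivot is at distance d = 0.0671 m from the centre of mass.
By the parallel-axis theorem, I = I_cm + md² = 0.007767 + 0.01553 = 0.02330 kg·m².
T = 2π√(I/(mgd)) = 2π√(0.02330/(3.45 × 22.0 × 0.0671)) = 0.425 s.

0.425 s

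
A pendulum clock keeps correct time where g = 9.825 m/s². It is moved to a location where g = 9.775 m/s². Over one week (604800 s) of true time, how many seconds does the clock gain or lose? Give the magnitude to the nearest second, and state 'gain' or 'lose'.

lose 1541 s

The clock's period scales as T ∝ 1/√g, so T'/T = √(9.825/9.775) = 1.00255.
In 604800 s of true time the clock registers 604800/1.00255 = 603259.1 s, so it loses 1541 s.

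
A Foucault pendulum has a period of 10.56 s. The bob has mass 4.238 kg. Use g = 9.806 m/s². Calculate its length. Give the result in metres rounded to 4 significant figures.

27.70 m

From T = 2π√(L/g), L = gT²/(4π²) = 9.806 × 10.560²/(4π²) = 27.70 m.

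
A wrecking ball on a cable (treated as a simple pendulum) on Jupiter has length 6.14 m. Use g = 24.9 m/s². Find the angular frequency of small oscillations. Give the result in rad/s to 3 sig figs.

2.01 rad/s

ω = √(g/L) = √(24.9/6.14) = 2.01 rad/s.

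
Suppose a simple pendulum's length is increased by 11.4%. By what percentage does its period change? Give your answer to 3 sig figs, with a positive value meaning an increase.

T ∝ √L, so T'/T = √(1.114) = 1.055.
Percentage change in T = (1.055 − 1) × 100% = 5.55%.

5.55%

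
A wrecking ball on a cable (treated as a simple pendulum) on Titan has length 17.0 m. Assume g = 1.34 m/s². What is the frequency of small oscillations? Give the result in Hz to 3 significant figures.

T = 2π√(L/g) = 2π√(17.0/1.34) = 22.38 s, so f = 1/T = 0.0447 Hz.

0.0447 Hz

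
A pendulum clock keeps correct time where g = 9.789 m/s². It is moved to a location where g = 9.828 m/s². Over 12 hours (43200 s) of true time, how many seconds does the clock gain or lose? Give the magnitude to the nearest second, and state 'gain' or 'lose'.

The clock's period scales as T ∝ 1/√g, so T'/T = √(9.789/9.828) = 0.998014.
In 43200 s of true time the clock registers 43200/0.998014 = 43286.0 s, so it gains 86 s.

gain 86 s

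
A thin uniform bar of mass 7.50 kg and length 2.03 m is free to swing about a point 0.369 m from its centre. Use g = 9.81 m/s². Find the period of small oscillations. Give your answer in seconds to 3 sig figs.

For a physical pendulum T = 2π√(I/(mgd)), with d = 0.3690 m from pivot to centre of mass.
I_cm = mL²/12 = 7.50 × 2.03²/12 = 2.576 kg·m²; I = I_cm + md² = 2.576 + 7.50 × 0.3690² = 3.597 kg·m².
T = 2π√(3.597/(7.50 × 9.81 × 0.3690)) = 2.29 s.

2.29 s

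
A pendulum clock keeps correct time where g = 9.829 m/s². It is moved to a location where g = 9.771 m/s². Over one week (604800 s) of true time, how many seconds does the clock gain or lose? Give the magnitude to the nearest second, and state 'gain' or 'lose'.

lose 1787 s

The clock's period scales as T ∝ 1/√g, so T'/T = √(9.829/9.771) = 1.00296.
In 604800 s of true time the clock registers 604800/1.00296 = 603012.9 s, so it loses 1787 s.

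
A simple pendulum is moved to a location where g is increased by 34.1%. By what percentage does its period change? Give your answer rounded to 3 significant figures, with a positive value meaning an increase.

-13.6%

T ∝ 1/√g, so T'/T = 1/√(1.341) = 0.8635.
Percentage change in T = (0.8635 − 1) × 100% = -13.6%.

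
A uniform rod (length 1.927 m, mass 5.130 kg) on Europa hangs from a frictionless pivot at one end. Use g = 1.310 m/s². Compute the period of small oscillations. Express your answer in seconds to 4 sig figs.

For a physical pendulum T = 2π√(I/(mgd)), with d = 0.96350 m from pivot to centre of mass.
I_cm = mL²/12 = 5.130 × 1.927²/12 = 1.5874 kg·m²; I = I_cm + md² = 1.5874 + 5.130 × 0.96350² = 6.3498 kg·m².
T = 2π√(6.3498/(5.130 × 1.310 × 0.96350)) = 6.222 s.

6.222 s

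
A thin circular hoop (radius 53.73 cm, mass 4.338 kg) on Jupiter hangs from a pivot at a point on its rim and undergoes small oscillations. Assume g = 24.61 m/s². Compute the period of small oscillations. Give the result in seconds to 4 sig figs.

1.313 s

I_cm = mr² = 1.2523 kg·m². The pivot is at distance d = 0.5373 m from the centre of mass.
By the parallel-axis theorem, I = I_cm + md² = 1.2523 + 1.2523 = 2.5047 kg·m².
T = 2π√(I/(mgd)) = 2π√(2.5047/(4.338 × 24.61 × 0.5373)) = 1.313 s.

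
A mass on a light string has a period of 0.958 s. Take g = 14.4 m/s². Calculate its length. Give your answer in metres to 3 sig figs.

0.335 m

From T = 2π√(L/g), L = gT²/(4π²) = 14.4 × 0.9580²/(4π²) = 0.335 m.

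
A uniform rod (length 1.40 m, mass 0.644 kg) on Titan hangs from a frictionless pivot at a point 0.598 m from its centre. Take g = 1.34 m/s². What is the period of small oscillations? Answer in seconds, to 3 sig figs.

For a physical pendulum T = 2π√(I/(mgd)), with d = 0.5980 m from pivot to centre of mass.
I_cm = mL²/12 = 0.644 × 1.40²/12 = 0.1052 kg·m²; I = I_cm + md² = 0.1052 + 0.644 × 0.5980² = 0.3355 kg·m².
T = 2π√(0.3355/(0.644 × 1.34 × 0.5980)) = 5.07 s.

5.07 s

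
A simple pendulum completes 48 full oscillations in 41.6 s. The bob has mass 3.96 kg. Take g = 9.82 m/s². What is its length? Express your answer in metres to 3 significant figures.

0.187 m

T = 41.6/48 = 0.8667 s.
From T = 2π√(L/g), L = gT²/(4π²) = 9.82 × 0.8667²/(4π²) = 0.187 m.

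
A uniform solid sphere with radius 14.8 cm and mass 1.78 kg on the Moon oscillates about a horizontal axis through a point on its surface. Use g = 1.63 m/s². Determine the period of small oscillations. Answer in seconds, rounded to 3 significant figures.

2.24 s

I_cm = (2/5)mr² = 0.01560 kg·m². The pivot is at distance d = 0.148 m from the centre of mass.
By the parallel-axis theorem, I = I_cm + md² = 0.01560 + 0.03899 = 0.05458 kg·m².
T = 2π√(I/(mgd)) = 2π√(0.05458/(1.78 × 1.63 × 0.148)) = 2.24 s.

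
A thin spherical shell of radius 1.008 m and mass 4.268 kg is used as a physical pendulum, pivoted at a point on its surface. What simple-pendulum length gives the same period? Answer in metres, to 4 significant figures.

1.680 m

The equivalent simple-pendulum length is L_eq = I/(md), where I is about the pivot and d = 1.0080 m.
I_cm = (2/3)mR² = 2.8910 kg·m², so I = I_cm + md² = 2.8910 + 4.3366 = 7.2276 kg·m².
L_eq = 7.2276/(4.268 × 1.0080) = 1.680 m.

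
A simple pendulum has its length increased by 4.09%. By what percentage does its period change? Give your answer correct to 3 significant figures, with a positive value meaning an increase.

2.02%

T ∝ √L, so T'/T = √(1.041) = 1.020.
Percentage change in T = (1.020 − 1) × 100% = 2.02%.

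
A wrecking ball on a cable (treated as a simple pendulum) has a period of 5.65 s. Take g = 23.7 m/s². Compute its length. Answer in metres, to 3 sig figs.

19.2 m

From T = 2π√(L/g), L = gT²/(4π²) = 23.7 × 5.650²/(4π²) = 19.2 m.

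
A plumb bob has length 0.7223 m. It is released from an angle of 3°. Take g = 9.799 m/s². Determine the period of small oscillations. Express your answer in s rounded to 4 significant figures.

1.706 s

T = 2π√(L/g) = 2π√(0.7223/9.799) = 2π × 0.27150 = 1.706 s.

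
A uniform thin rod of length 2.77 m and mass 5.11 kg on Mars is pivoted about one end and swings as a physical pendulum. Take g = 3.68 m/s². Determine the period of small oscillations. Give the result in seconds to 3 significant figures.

For a physical pendulum T = 2π√(I/(mgd)), with d = 1.385 m from pivot to centre of mass.
I_cm = mL²/12 = 5.11 × 2.77²/12 = 3.267 kg·m²; I = I_cm + md² = 3.267 + 5.11 × 1.385² = 13.07 kg·m².
T = 2π√(13.07/(5.11 × 3.68 × 1.385)) = 4.45 s.

4.45 s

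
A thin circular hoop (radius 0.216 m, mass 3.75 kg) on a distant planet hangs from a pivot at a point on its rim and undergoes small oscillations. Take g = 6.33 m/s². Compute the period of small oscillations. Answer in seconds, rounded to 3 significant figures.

I_cm = mr² = 0.1750 kg·m². The pivot is at distance d = 0.216 m from the centre of mass.
By the parallel-axis theorem, I = I_cm + md² = 0.1750 + 0.1750 = 0.3499 kg·m².
T = 2π√(I/(mgd)) = 2π√(0.3499/(3.75 × 6.33 × 0.216)) = 1.64 s.

1.64 s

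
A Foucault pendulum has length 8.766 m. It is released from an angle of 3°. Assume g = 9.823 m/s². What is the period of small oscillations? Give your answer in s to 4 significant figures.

5.936 s

T = 2π√(L/g) = 2π√(8.766/9.823) = 2π × 0.94467 = 5.936 s.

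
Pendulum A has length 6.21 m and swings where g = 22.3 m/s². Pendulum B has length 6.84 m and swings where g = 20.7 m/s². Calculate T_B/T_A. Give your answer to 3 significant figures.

1.09

T = 2π√(L/g), so T_B/T_A = √((L_B/g_B)/(L_A/g_A)) = √((6.84/20.7)/(6.21/22.3)) = 1.09.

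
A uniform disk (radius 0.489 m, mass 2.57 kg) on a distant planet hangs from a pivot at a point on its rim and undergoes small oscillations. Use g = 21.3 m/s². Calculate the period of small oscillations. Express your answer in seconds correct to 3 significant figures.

1.17 s

I_cm = ½mr² = 0.3073 kg·m². The pivot is at distance d = 0.489 m from the centre of mass.
By the parallel-axis theorem, I = I_cm + md² = 0.3073 + 0.6145 = 0.9218 kg·m².
T = 2π√(I/(mgd)) = 2π√(0.9218/(2.57 × 21.3 × 0.489)) = 1.17 s.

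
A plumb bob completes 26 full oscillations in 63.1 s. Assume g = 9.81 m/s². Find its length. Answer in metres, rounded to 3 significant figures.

T = 63.1/26 = 2.427 s.
From T = 2π√(L/g), L = gT²/(4π²) = 9.81 × 2.427²/(4π²) = 1.46 m.

1.46 m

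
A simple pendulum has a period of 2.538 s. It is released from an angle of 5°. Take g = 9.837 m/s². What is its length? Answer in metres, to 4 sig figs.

1.605 m

From T = 2π√(L/g), L = gT²/(4π²) = 9.837 × 2.5380²/(4π²) = 1.605 m.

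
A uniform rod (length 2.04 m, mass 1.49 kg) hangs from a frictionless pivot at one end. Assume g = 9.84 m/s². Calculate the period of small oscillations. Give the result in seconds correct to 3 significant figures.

For a physical pendulum T = 2π√(I/(mgd)), with d = 1.020 m from pivot to centre of mass.
I_cm = mL²/12 = 1.49 × 2.04²/12 = 0.5167 kg·m²; I = I_cm + md² = 0.5167 + 1.49 × 1.020² = 2.067 kg·m².
T = 2π√(2.067/(1.49 × 9.84 × 1.020)) = 2.34 s.

2.34 s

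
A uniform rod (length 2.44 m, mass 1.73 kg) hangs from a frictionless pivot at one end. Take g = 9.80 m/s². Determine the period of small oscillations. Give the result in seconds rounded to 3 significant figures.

2.56 s

For a physical pendulum T = 2π√(I/(mgd)), with d = 1.220 m from pivot to centre of mass.
I_cm = mL²/12 = 1.73 × 2.44²/12 = 0.8583 kg·m²; I = I_cm + md² = 0.8583 + 1.73 × 1.220² = 3.433 kg·m².
T = 2π√(3.433/(1.73 × 9.80 × 1.220)) = 2.56 s.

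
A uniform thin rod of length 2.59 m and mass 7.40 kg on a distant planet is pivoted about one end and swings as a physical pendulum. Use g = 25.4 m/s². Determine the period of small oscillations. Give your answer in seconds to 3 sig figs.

1.64 s

For a physical pendulum T = 2π√(I/(mgd)), with d = 1.295 m from pivot to centre of mass.
I_cm = mL²/12 = 7.40 × 2.59²/12 = 4.137 kg·m²; I = I_cm + md² = 4.137 + 7.40 × 1.295² = 16.55 kg·m².
T = 2π√(16.55/(7.40 × 25.4 × 1.295)) = 1.64 s.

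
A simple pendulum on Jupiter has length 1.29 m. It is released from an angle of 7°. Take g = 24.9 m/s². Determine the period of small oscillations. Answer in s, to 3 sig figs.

1.43 s

T = 2π√(L/g) = 2π√(1.29/24.9) = 2π × 0.2276 = 1.43 s.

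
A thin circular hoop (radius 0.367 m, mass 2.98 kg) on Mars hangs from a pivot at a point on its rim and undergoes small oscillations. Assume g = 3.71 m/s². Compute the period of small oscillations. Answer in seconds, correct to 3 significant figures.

I_cm = mr² = 0.4014 kg·m². The pivot is at distance d = 0.367 m from the centre of mass.
By the parallel-axis theorem, I = I_cm + md² = 0.4014 + 0.4014 = 0.8027 kg·m².
T = 2π√(I/(mgd)) = 2π√(0.8027/(2.98 × 3.71 × 0.367)) = 2.79 s.

2.79 s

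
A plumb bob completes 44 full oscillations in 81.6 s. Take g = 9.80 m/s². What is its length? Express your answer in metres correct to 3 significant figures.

0.854 m

T = 81.6/44 = 1.855 s.
From T = 2π√(L/g), L = gT²/(4π²) = 9.80 × 1.855²/(4π²) = 0.854 m.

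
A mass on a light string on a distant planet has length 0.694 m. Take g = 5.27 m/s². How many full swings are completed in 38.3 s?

16

T = 2π√(L/g) = 2π√(0.694/5.27) = 2.280 s.
Number of complete oscillations = ⌊38.3/2.280⌋ = ⌊16.80⌋ = 16.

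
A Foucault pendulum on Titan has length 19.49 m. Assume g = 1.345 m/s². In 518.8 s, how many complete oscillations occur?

21

T = 2π√(L/g) = 2π√(19.49/1.345) = 23.918 s.
Number of complete oscillations = ⌊518.8/23.918⌋ = ⌊21.691⌋ = 21.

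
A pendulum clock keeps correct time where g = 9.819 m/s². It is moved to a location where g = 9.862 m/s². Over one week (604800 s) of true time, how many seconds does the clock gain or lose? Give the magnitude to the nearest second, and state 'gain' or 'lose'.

The clock's period scales as T ∝ 1/√g, so T'/T = √(9.819/9.862) = 0.997818.
In 604800 s of true time the clock registers 604800/0.997818 = 606122.8 s, so it gains 1323 s.

gain 1323 s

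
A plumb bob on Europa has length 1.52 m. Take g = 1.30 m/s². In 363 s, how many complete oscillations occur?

T = 2π√(L/g) = 2π√(1.52/1.30) = 6.794 s.
Number of complete oscillations = ⌊363/6.794⌋ = ⌊53.43⌋ = 53.

53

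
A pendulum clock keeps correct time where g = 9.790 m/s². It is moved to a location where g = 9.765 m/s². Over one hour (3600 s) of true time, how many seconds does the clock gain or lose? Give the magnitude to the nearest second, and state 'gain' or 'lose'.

lose 5 s

The clock's period scales as T ∝ 1/√g, so T'/T = √(9.790/9.765) = 1.00128.
In 3600 s of true time the clock registers 3600/1.00128 = 3595.4 s, so it loses 5 s.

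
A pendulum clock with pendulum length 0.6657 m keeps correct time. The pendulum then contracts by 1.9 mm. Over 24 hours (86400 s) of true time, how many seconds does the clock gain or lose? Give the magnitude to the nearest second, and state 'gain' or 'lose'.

T ∝ √L, so T'/T = √(0.66380/0.6657) = 0.998572.
In 86400 s of true time the clock registers 86400/0.998572 = 86523.6 s, so it gains 124 s.

gain 124 s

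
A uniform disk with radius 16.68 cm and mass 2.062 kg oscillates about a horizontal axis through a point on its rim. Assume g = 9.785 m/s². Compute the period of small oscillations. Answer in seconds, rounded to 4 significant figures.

1.005 s

I_cm = ½mr² = 0.028685 kg·m². The pivot is at distance d = 0.1668 m from the centre of mass.
By the parallel-axis theorem, I = I_cm + md² = 0.028685 + 0.057369 = 0.086054 kg·m².
T = 2π√(I/(mgd)) = 2π√(0.086054/(2.062 × 9.785 × 0.1668)) = 1.005 s.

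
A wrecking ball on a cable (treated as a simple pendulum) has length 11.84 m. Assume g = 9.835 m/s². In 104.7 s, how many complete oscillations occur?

T = 2π√(L/g) = 2π√(11.84/9.835) = 6.8940 s.
Number of complete oscillations = ⌊104.7/6.8940⌋ = ⌊15.187⌋ = 15.

15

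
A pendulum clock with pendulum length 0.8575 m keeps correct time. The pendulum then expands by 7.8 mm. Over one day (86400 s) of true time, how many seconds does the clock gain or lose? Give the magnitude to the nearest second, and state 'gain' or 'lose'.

T ∝ √L, so T'/T = √(0.86530/0.8575) = 1.00454.
In 86400 s of true time the clock registers 86400/1.00454 = 86009.7 s, so it loses 390 s.

lose 390 s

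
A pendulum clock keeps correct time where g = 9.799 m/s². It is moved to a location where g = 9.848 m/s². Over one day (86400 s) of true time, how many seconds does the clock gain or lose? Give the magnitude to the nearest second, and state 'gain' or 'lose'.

The clock's period scales as T ∝ 1/√g, so T'/T = √(9.799/9.848) = 0.997509.
In 86400 s of true time the clock registers 86400/0.997509 = 86615.8 s, so it gains 216 s.

gain 216 s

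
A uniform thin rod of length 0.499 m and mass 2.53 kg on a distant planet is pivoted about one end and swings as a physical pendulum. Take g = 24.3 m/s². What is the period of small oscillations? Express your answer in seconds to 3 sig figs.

For a physical pendulum T = 2π√(I/(mgd)), with d = 0.2495 m from pivot to centre of mass.
I_cm = mL²/12 = 2.53 × 0.499²/12 = 0.05250 kg·m²; I = I_cm + md² = 0.05250 + 2.53 × 0.2495² = 0.2100 kg·m².
T = 2π√(0.2100/(2.53 × 24.3 × 0.2495)) = 0.735 s.

0.735 s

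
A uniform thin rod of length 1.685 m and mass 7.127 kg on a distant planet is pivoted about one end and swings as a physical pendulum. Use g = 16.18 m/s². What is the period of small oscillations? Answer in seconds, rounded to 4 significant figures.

For a physical pendulum T = 2π√(I/(mgd)), with d = 0.84250 m from pivot to centre of mass.
I_cm = mL²/12 = 7.127 × 1.685²/12 = 1.6863 kg·m²; I = I_cm + md² = 1.6863 + 7.127 × 0.84250² = 6.7451 kg·m².
T = 2π√(6.7451/(7.127 × 16.18 × 0.84250)) = 1.656 s.

1.656 s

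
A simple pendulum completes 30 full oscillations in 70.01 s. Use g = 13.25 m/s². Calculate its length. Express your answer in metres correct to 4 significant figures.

T = 70.01/30 = 2.3337 s.
From T = 2π√(L/g), L = gT²/(4π²) = 13.25 × 2.3337²/(4π²) = 1.828 m.

1.828 m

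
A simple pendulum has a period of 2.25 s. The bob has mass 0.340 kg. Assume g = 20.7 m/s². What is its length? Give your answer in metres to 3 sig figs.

2.65 m

From T = 2π√(L/g), L = gT²/(4π²) = 20.7 × 2.250²/(4π²) = 2.65 m.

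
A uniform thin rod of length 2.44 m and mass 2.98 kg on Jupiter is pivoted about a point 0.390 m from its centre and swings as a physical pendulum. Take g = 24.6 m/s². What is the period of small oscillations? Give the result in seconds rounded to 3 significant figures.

For a physical pendulum T = 2π√(I/(mgd)), with d = 0.3900 m from pivot to centre of mass.
I_cm = mL²/12 = 2.98 × 2.44²/12 = 1.478 kg·m²; I = I_cm + md² = 1.478 + 2.98 × 0.3900² = 1.932 kg·m².
T = 2π√(1.932/(2.98 × 24.6 × 0.3900)) = 1.63 s.

1.63 s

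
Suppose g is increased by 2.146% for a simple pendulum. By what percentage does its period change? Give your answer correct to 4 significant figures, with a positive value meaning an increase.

-1.056%

T ∝ 1/√g, so T'/T = 1/√(1.0215) = 0.98944.
Percentage change in T = (0.98944 − 1) × 100% = -1.056%.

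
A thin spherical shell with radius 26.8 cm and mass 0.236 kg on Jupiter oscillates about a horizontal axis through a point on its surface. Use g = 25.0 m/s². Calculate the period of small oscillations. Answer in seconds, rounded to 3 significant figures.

0.840 s

I_cm = (2/3)mr² = 0.01130 kg·m². The pivot is at distance d = 0.268 m from the centre of mass.
By the parallel-axis theorem, I = I_cm + md² = 0.01130 + 0.01695 = 0.02825 kg·m².
T = 2π√(I/(mgd)) = 2π√(0.02825/(0.236 × 25.0 × 0.268)) = 0.840 s.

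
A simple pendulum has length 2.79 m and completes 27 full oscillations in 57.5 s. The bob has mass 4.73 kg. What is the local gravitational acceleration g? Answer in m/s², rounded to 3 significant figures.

T = 57.5/27 = 2.130 s.
From T = 2π√(L/g), g = 4π²L/T² = 4π² × 2.79/2.130² = 24.3 m/s².

24.3 m/s²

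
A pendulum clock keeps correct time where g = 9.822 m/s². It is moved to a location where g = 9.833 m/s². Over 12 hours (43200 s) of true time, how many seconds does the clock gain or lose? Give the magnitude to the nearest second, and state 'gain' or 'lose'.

gain 24 s

The clock's period scales as T ∝ 1/√g, so T'/T = √(9.822/9.833) = 0.999441.
In 43200 s of true time the clock registers 43200/0.999441 = 43224.2 s, so it gains 24 s.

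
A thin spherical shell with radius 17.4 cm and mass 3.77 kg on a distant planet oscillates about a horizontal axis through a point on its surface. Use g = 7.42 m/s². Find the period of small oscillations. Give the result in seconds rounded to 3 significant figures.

I_cm = (2/3)mr² = 0.07609 kg·m². The pivot is at distance d = 0.174 m from the centre of mass.
By the parallel-axis theorem, I = I_cm + md² = 0.07609 + 0.1141 = 0.1902 kg·m².
T = 2π√(I/(mgd)) = 2π√(0.1902/(3.77 × 7.42 × 0.174)) = 1.24 s.

1.24 s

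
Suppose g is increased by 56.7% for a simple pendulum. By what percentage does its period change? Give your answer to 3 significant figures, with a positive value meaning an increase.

-20.1%

T ∝ 1/√g, so T'/T = 1/√(1.567) = 0.7989.
Percentage change in T = (0.7989 − 1) × 100% = -20.1%.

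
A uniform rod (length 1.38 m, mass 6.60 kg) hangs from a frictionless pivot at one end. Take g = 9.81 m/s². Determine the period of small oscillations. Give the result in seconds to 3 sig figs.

1.92 s

For a physical pendulum T = 2π√(I/(mgd)), with d = 0.6900 m from pivot to centre of mass.
I_cm = mL²/12 = 6.60 × 1.38²/12 = 1.047 kg·m²; I = I_cm + md² = 1.047 + 6.60 × 0.6900² = 4.190 kg·m².
T = 2π√(4.190/(6.60 × 9.81 × 0.6900)) = 1.92 s.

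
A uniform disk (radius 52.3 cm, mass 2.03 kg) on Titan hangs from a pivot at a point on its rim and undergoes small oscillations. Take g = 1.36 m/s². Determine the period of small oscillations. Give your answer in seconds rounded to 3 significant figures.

4.77 s

I_cm = ½mr² = 0.2776 kg·m². The pivot is at distance d = 0.523 m from the centre of mass.
By the parallel-axis theorem, I = I_cm + md² = 0.2776 + 0.5553 = 0.8329 kg·m².
T = 2π√(I/(mgd)) = 2π√(0.8329/(2.03 × 1.36 × 0.523)) = 4.77 s.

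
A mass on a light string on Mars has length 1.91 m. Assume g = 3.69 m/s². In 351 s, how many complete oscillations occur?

77

T = 2π√(L/g) = 2π√(1.91/3.69) = 4.520 s.
Number of complete oscillations = ⌊351/4.520⌋ = ⌊77.65⌋ = 77.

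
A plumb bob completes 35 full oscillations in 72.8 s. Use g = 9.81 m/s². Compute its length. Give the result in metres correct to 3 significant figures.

1.08 m

T = 72.8/35 = 2.080 s.
From T = 2π√(L/g), L = gT²/(4π²) = 9.81 × 2.080²/(4π²) = 1.08 m.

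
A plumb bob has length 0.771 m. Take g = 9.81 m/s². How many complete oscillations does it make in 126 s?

71

T = 2π√(L/g) = 2π√(0.771/9.81) = 1.761 s.
Number of complete oscillations = ⌊126/1.761⌋ = ⌊71.53⌋ = 71.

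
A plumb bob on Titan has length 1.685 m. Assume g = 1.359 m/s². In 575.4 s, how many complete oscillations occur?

T = 2π√(L/g) = 2π√(1.685/1.359) = 6.9963 s.
Number of complete oscillations = ⌊575.4/6.9963⌋ = ⌊82.243⌋ = 82.

82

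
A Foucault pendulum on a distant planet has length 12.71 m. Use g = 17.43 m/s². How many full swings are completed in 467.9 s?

T = 2π√(L/g) = 2π√(12.71/17.43) = 5.3654 s.
Number of complete oscillations = ⌊467.9/5.3654⌋ = ⌊87.207⌋ = 87.

87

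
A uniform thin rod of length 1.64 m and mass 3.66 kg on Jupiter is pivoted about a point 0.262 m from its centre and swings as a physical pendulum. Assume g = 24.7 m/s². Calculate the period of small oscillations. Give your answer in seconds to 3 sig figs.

For a physical pendulum T = 2π√(I/(mgd)), with d = 0.2620 m from pivot to centre of mass.
I_cm = mL²/12 = 3.66 × 1.64²/12 = 0.8203 kg·m²; I = I_cm + md² = 0.8203 + 3.66 × 0.2620² = 1.072 kg·m².
T = 2π√(1.072/(3.66 × 24.7 × 0.2620)) = 1.34 s.

1.34 s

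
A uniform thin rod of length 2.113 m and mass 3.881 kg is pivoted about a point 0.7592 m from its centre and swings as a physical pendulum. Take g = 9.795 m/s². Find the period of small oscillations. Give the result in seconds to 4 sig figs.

For a physical pendulum T = 2π√(I/(mgd)), with d = 0.75920 m from pivot to centre of mass.
I_cm = mL²/12 = 3.881 × 2.113²/12 = 1.4440 kg·m²; I = I_cm + md² = 1.4440 + 3.881 × 0.75920² = 3.6809 kg·m².
T = 2π√(3.6809/(3.881 × 9.795 × 0.75920)) = 2.244 s.

2.244 s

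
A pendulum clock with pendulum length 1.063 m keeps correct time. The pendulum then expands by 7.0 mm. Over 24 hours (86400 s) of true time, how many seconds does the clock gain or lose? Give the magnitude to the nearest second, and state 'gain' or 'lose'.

lose 283 s

T ∝ √L, so T'/T = √(1.07000/1.063) = 1.00329.
In 86400 s of true time the clock registers 86400/1.00329 = 86116.9 s, so it loses 283 s.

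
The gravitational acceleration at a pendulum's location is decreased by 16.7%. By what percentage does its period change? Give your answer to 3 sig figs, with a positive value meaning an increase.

T ∝ 1/√g, so T'/T = 1/√(0.8330) = 1.096.
Percentage change in T = (1.096 − 1) × 100% = 9.57%.

9.57%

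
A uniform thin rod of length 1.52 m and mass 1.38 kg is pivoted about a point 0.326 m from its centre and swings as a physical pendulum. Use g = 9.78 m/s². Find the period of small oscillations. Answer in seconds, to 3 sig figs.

For a physical pendulum T = 2π√(I/(mgd)), with d = 0.3260 m from pivot to centre of mass.
I_cm = mL²/12 = 1.38 × 1.52²/12 = 0.2657 kg·m²; I = I_cm + md² = 0.2657 + 1.38 × 0.3260² = 0.4124 kg·m².
T = 2π√(0.4124/(1.38 × 9.78 × 0.3260)) = 1.92 s.

1.92 s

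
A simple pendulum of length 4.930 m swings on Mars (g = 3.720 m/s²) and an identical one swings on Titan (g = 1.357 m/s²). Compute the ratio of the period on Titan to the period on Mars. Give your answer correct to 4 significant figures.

1.656

T ∝ 1/√g, so T₂/T₁ = √(g₁/g₂) = √(3.720/1.357) = 1.656.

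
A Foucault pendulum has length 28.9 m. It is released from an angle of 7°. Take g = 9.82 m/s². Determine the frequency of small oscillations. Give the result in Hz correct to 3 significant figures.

T = 2π√(L/g) = 2π√(28.9/9.82) = 10.78 s, so f = 1/T = 0.0928 Hz.

0.0928 Hz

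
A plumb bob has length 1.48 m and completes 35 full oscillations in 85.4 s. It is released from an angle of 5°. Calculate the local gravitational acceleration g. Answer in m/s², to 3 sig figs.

9.81 m/s²

T = 85.4/35 = 2.440 s.
From T = 2π√(L/g), g = 4π²L/T² = 4π² × 1.48/2.440² = 9.81 m/s².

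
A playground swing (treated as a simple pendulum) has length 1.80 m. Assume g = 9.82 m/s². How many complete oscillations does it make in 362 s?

134

T = 2π√(L/g) = 2π√(1.80/9.82) = 2.690 s.
Number of complete oscillations = ⌊362/2.690⌋ = ⌊134.6⌋ = 134.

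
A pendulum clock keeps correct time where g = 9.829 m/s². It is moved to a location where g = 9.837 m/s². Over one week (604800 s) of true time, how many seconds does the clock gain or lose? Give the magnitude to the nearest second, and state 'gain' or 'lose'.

The clock's period scales as T ∝ 1/√g, so T'/T = √(9.829/9.837) = 0.999593.
In 604800 s of true time the clock registers 604800/0.999593 = 605046.1 s, so it gains 246 s.

gain 246 s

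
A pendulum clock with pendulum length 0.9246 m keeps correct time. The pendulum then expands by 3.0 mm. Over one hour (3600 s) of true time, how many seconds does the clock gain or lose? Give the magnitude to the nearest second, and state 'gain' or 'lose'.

T ∝ √L, so T'/T = √(0.92760/0.9246) = 1.00162.
In 3600 s of true time the clock registers 3600/1.00162 = 3594.2 s, so it loses 6 s.

lose 6 s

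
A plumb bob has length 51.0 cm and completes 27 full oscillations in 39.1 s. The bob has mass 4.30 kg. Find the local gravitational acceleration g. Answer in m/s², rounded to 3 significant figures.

9.60 m/s²

T = 39.1/27 = 1.448 s.
From T = 2π√(L/g), g = 4π²L/T² = 4π² × 0.510/1.448² = 9.60 m/s².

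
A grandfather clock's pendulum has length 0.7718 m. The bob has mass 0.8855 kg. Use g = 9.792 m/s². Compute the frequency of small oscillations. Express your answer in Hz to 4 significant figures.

0.5669 Hz

T = 2π√(L/g) = 2π√(0.7718/9.792) = 1.7640 s, so f = 1/T = 0.5669 Hz.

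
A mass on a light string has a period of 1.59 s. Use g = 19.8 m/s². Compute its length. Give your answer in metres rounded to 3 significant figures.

1.27 m

From T = 2π√(L/g), L = gT²/(4π²) = 19.8 × 1.590²/(4π²) = 1.27 m.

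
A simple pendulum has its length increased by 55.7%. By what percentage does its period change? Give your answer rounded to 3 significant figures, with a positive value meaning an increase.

24.8%

T ∝ √L, so T'/T = √(1.557) = 1.248.
Percentage change in T = (1.248 − 1) × 100% = 24.8%.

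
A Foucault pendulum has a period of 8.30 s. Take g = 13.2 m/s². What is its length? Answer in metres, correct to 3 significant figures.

23.0 m

From T = 2π√(L/g), L = gT²/(4π²) = 13.2 × 8.300²/(4π²) = 23.0 m.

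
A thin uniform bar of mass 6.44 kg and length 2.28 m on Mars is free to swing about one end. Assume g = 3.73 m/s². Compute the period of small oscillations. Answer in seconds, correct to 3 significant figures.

4.01 s

For a physical pendulum T = 2π√(I/(mgd)), with d = 1.140 m from pivot to centre of mass.
I_cm = mL²/12 = 6.44 × 2.28²/12 = 2.790 kg·m²; I = I_cm + md² = 2.790 + 6.44 × 1.140² = 11.16 kg·m².
T = 2π√(11.16/(6.44 × 3.73 × 1.140)) = 4.01 s.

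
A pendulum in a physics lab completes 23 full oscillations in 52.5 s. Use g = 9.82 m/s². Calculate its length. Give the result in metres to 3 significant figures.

1.30 m

T = 52.5/23 = 2.283 s.
From T = 2π√(L/g), L = gT²/(4π²) = 9.82 × 2.283²/(4π²) = 1.30 m.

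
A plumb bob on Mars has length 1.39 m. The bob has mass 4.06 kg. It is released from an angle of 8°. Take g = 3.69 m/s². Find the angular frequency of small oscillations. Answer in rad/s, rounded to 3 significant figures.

ω = √(g/L) = √(3.69/1.39) = 1.63 rad/s.

1.63 rad/s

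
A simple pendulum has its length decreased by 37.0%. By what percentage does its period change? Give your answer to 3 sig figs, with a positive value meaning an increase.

-20.6%

T ∝ √L, so T'/T = √(0.6300) = 0.7937.
Percentage change in T = (0.7937 − 1) × 100% = -20.6%.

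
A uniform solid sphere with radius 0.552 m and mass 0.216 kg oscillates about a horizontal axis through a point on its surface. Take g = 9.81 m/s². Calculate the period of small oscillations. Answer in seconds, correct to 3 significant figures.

I_cm = (2/5)mr² = 0.02633 kg·m². The pivot is at distance d = 0.552 m from the centre of mass.
By the parallel-axis theorem, I = I_cm + md² = 0.02633 + 0.06582 = 0.09214 kg·m².
T = 2π√(I/(mgd)) = 2π√(0.09214/(0.216 × 9.81 × 0.552)) = 1.76 s.

1.76 s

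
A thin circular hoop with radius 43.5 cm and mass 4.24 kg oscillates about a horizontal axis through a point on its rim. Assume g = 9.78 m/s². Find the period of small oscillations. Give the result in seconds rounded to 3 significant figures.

I_cm = mr² = 0.8023 kg·m². The pivot is at distance d = 0.435 m from the centre of mass.
By the parallel-axis theorem, I = I_cm + md² = 0.8023 + 0.8023 = 1.605 kg·m².
T = 2π√(I/(mgd)) = 2π√(1.605/(4.24 × 9.78 × 0.435)) = 1.87 s.

1.87 s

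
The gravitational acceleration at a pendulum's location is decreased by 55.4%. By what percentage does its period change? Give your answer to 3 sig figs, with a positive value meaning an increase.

49.7%

T ∝ 1/√g, so T'/T = 1/√(0.4460) = 1.497.
Percentage change in T = (1.497 − 1) × 100% = 49.7%.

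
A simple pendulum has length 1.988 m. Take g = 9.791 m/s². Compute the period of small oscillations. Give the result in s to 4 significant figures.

T = 2π√(L/g) = 2π√(1.988/9.791) = 2π × 0.45060 = 2.831 s.

2.831 s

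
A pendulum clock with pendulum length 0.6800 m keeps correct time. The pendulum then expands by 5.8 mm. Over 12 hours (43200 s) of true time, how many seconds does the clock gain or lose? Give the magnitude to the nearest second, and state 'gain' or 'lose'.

lose 183 s

T ∝ √L, so T'/T = √(0.68580/0.6800) = 1.00426.
In 43200 s of true time the clock registers 43200/1.00426 = 43016.9 s, so it loses 183 s.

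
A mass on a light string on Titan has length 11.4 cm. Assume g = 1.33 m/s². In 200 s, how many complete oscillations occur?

108

T = 2π√(L/g) = 2π√(0.114/1.33) = 1.840 s.
Number of complete oscillations = ⌊200/1.840⌋ = ⌊108.7⌋ = 108.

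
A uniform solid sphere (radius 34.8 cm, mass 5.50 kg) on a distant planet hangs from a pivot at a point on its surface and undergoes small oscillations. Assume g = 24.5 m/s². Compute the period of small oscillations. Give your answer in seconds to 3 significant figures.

I_cm = (2/5)mr² = 0.2664 kg·m². The pivot is at distance d = 0.348 m from the centre of mass.
By the parallel-axis theorem, I = I_cm + md² = 0.2664 + 0.6661 = 0.9325 kg·m².
T = 2π√(I/(mgd)) = 2π√(0.9325/(5.50 × 24.5 × 0.348)) = 0.886 s.

0.886 s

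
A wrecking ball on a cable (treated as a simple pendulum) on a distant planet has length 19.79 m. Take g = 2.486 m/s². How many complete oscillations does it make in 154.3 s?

8

T = 2π√(L/g) = 2π√(19.79/2.486) = 17.728 s.
Number of complete oscillations = ⌊154.3/17.728⌋ = ⌊8.7039⌋ = 8.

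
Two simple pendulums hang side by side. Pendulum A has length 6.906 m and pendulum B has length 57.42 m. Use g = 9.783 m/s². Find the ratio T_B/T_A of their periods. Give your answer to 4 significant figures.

T ∝ √L, so T_B/T_A = √(L_B/L_A) = √(57.42/6.906) = 2.883.

2.883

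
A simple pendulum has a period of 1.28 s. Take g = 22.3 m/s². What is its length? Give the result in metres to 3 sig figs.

0.925 m

From T = 2π√(L/g), L = gT²/(4π²) = 22.3 × 1.280²/(4π²) = 0.925 m.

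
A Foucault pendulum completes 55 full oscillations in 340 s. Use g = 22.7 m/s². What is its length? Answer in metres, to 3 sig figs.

T = 340/55 = 6.182 s.
From T = 2π√(L/g), L = gT²/(4π²) = 22.7 × 6.182²/(4π²) = 22.0 m.

22.0 m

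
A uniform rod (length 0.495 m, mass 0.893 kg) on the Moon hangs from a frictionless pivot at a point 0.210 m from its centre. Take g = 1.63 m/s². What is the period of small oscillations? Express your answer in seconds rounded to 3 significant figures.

For a physical pendulum T = 2π√(I/(mgd)), with d = 0.2100 m from pivot to centre of mass.
I_cm = mL²/12 = 0.893 × 0.495²/12 = 0.01823 kg·m²; I = I_cm + md² = 0.01823 + 0.893 × 0.2100² = 0.05762 kg·m².
T = 2π√(0.05762/(0.893 × 1.63 × 0.2100)) = 2.73 s.

2.73 s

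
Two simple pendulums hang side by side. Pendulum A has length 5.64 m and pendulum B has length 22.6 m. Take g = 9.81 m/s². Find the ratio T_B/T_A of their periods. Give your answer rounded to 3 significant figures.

2.00

T ∝ √L, so T_B/T_A = √(L_B/L_A) = √(22.6/5.64) = 2.00.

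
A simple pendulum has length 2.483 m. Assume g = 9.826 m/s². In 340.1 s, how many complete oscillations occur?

107

T = 2π√(L/g) = 2π√(2.483/9.826) = 3.1585 s.
Number of complete oscillations = ⌊340.1/3.1585⌋ = ⌊107.68⌋ = 107.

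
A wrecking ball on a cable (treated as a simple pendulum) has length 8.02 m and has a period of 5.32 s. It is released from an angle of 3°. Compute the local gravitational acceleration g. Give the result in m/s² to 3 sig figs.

From T = 2π√(L/g), g = 4π²L/T² = 4π² × 8.02/5.320² = 11.2 m/s².

11.2 m/s²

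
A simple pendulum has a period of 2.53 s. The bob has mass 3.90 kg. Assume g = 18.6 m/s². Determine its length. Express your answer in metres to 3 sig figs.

3.02 m

From T = 2π√(L/g), L = gT²/(4π²) = 18.6 × 2.530²/(4π²) = 3.02 m.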